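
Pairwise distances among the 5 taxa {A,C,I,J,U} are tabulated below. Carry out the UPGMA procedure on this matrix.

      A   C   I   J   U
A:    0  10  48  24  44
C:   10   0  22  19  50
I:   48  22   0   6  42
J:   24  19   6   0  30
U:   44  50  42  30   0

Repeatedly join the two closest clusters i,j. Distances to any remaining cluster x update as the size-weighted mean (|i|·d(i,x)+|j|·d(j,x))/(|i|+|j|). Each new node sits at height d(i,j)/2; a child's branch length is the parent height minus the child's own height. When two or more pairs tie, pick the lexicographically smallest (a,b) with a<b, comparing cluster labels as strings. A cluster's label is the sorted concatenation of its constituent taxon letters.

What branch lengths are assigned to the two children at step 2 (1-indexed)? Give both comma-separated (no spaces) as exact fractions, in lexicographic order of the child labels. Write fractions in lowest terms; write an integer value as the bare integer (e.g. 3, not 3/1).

5,5

iteration 1: select I,J (d=6); attach at lengths (3, 3); label the merged cluster IJ
  updated: d(A,IJ)=36, d(C,IJ)=41/2, d(IJ,U)=36
iteration 2: select A,C (d=10); attach at lengths (5, 5); label the merged cluster AC
  updated: d(AC,IJ)=113/4, d(AC,U)=47
iteration 3: select AC,IJ (d=113/4); attach at lengths (73/8, 89/8); label the merged cluster ACIJ
  updated: d(ACIJ,U)=83/2
iteration 4: select ACIJ,U (d=83/2); attach at lengths (53/8, 83/4); label the merged cluster ACIJU
final tree: (((A:5,C:5):73/8,(I:3,J:3):89/8):53/8,U:83/4)
total length: 509/8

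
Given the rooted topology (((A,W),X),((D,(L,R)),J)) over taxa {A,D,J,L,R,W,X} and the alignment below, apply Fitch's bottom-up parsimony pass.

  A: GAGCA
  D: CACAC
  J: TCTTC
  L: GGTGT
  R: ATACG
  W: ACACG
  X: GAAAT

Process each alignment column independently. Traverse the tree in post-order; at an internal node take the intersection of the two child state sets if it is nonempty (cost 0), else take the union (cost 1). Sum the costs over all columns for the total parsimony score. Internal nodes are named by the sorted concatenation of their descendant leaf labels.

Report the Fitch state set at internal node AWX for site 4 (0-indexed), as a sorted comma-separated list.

A,G,T

AW@0: {G} ∪ {A} = {A,G} (union, +1)
AWX@0: {A,G} ∩ {G} = {G} (intersection, +0)
LR@0: {G} ∪ {A} = {A,G} (union, +1)
DLR@0: {C} ∪ {A,G} = {A,C,G} (union, +1)
DJLR@0: {A,C,G} ∪ {T} = {A,C,G,T} (union, +1)
ADJLRWX@0: {G} ∩ {A,C,G,T} = {G} (intersection, +0)
AW@1: {A} ∪ {C} = {A,C} (union, +1)
AWX@1: {A,C} ∩ {A} = {A} (intersection, +0)
LR@1: {G} ∪ {T} = {G,T} (union, +1)
DLR@1: {A} ∪ {G,T} = {A,G,T} (union, +1)
DJLR@1: {A,G,T} ∪ {C} = {A,C,G,T} (union, +1)
ADJLRWX@1: {A} ∩ {A,C,G,T} = {A} (intersection, +0)
AW@2: {G} ∪ {A} = {A,G} (union, +1)
AWX@2: {A,G} ∩ {A} = {A} (intersection, +0)
LR@2: {T} ∪ {A} = {A,T} (union, +1)
DLR@2: {C} ∪ {A,T} = {A,C,T} (union, +1)
DJLR@2: {A,C,T} ∩ {T} = {T} (intersection, +0)
ADJLRWX@2: {A} ∪ {T} = {A,T} (union, +1)
AW@3: {C} ∩ {C} = {C} (intersection, +0)
AWX@3: {C} ∪ {A} = {A,C} (union, +1)
LR@3: {G} ∪ {C} = {C,G} (union, +1)
DLR@3: {A} ∪ {C,G} = {A,C,G} (union, +1)
DJLR@3: {A,C,G} ∪ {T} = {A,C,G,T} (union, +1)
ADJLRWX@3: {A,C} ∩ {A,C,G,T} = {A,C} (intersection, +0)
AW@4: {A} ∪ {G} = {A,G} (union, +1)
AWX@4: {A,G} ∪ {T} = {A,G,T} (union, +1)
LR@4: {T} ∪ {G} = {G,T} (union, +1)
DLR@4: {C} ∪ {G,T} = {C,G,T} (union, +1)
DJLR@4: {C,G,T} ∩ {C} = {C} (intersection, +0)
ADJLRWX@4: {A,G,T} ∪ {C} = {A,C,G,T} (union, +1)
per-site changes: [4, 4, 4, 4, 5]; total = 21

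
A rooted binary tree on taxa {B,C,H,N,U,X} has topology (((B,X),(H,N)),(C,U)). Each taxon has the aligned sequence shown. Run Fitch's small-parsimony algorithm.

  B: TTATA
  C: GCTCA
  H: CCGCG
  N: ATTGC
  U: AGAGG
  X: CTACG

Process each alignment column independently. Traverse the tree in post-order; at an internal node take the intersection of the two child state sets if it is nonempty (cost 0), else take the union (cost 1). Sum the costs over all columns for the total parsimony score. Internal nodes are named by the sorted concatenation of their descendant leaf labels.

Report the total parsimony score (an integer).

site 0, node BX: B={T} ∪ X={C} → {C,T} (+1)
site 0, node HN: H={C} ∪ N={A} → {A,C} (+1)
site 0, node BHNX: BX={C,T} ∩ HN={A,C} → {C} (+0)
site 0, node CU: C={G} ∪ U={A} → {A,G} (+1)
site 0, node BCHNUX: BHNX={C} ∪ CU={A,G} → {A,C,G} (+1)
site 1, node BX: B={T} ∩ X={T} → {T} (+0)
site 1, node HN: H={C} ∪ N={T} → {C,T} (+1)
site 1, node BHNX: BX={T} ∩ HN={C,T} → {T} (+0)
site 1, node CU: C={C} ∪ U={G} → {C,G} (+1)
site 1, node BCHNUX: BHNX={T} ∪ CU={C,G} → {C,G,T} (+1)
site 2, node BX: B={A} ∩ X={A} → {A} (+0)
site 2, node HN: H={G} ∪ N={T} → {G,T} (+1)
site 2, node BHNX: BX={A} ∪ HN={G,T} → {A,G,T} (+1)
site 2, node CU: C={T} ∪ U={A} → {A,T} (+1)
site 2, node BCHNUX: BHNX={A,G,T} ∩ CU={A,T} → {A,T} (+0)
site 3, node BX: B={T} ∪ X={C} → {C,T} (+1)
site 3, node HN: H={C} ∪ N={G} → {C,G} (+1)
site 3, node BHNX: BX={C,T} ∩ HN={C,G} → {C} (+0)
site 3, node CU: C={C} ∪ U={G} → {C,G} (+1)
site 3, node BCHNUX: BHNX={C} ∩ CU={C,G} → {C} (+0)
site 4, node BX: B={A} ∪ X={G} → {A,G} (+1)
site 4, node HN: H={G} ∪ N={C} → {C,G} (+1)
site 4, node BHNX: BX={A,G} ∩ HN={C,G} → {G} (+0)
site 4, node CU: C={A} ∪ U={G} → {A,G} (+1)
site 4, node BCHNUX: BHNX={G} ∩ CU={A,G} → {G} (+0)
per-site changes: [4, 3, 3, 3, 3]; total = 16

16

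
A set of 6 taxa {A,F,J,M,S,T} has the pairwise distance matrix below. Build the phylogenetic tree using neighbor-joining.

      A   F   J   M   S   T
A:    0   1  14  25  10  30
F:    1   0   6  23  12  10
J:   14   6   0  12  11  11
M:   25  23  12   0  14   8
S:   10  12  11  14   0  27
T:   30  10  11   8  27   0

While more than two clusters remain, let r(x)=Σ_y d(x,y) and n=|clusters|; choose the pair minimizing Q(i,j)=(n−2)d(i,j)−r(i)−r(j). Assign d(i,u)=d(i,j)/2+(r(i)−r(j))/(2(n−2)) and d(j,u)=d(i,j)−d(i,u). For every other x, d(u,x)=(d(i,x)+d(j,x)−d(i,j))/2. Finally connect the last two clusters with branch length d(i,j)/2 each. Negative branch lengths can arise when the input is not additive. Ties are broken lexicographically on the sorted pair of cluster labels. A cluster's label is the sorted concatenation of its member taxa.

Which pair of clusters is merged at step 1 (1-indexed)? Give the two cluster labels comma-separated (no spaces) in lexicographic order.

step 1: merge (M,T) at d=8, Q=-136; branch lengths M→7/2, T→9/2; new cluster MT
  updated: d(A,MT)=47/2, d(F,MT)=25/2, d(J,MT)=15/2, d(MT,S)=33/2
step 2: merge (A,F) at d=1, Q=-77; branch lengths A→10/3, F→-7/3; new cluster AF
  updated: d(AF,J)=19/2, d(AF,MT)=35/2, d(AF,S)=21/2
step 3: merge (AF,S) at d=21/2, Q=-109/2; branch lengths AF→41/8, S→43/8; new cluster AFS
  updated: d(AFS,J)=5, d(AFS,MT)=47/4
step 4: merge (AFS,J) at d=5, Q=-97/4; branch lengths AFS→37/8, J→3/8; new cluster AFJS
  updated: d(AFJS,MT)=57/8
step 5: merge (AFJS,MT) at d=57/8; branch lengths AFJS→57/16, MT→57/16; new cluster AFJMST
final tree: ((((A:10/3,F:-7/3):41/8,S:43/8):37/8,J:3/8):57/16,(M:7/2,T:9/2):57/16)
total length: 253/8

M,T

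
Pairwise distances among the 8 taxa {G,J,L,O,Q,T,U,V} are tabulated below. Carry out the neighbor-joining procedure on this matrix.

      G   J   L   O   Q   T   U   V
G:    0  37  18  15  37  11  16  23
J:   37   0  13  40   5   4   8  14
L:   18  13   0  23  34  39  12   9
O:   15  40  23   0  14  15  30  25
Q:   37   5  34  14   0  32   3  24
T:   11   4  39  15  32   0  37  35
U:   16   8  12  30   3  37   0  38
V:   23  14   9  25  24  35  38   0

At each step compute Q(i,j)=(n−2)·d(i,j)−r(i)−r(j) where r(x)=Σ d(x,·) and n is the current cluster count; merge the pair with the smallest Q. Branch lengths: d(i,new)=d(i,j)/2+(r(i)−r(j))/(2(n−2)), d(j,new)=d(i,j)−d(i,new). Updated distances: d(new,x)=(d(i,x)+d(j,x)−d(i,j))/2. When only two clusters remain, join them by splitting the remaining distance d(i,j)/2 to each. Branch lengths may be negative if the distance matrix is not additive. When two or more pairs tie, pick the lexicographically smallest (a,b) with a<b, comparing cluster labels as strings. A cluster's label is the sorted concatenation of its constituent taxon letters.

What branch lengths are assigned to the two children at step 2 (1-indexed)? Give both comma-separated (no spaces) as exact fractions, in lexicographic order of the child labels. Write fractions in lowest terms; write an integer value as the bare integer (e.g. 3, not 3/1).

-2/5,22/5

1. join Q+U (d=3, Q=-275) ⇒ QU; edges |Q|=23/12, |U|=13/12
  updated: d(G,QU)=25, d(J,QU)=5, d(L,QU)=43/2, d(O,QU)=41/2, d(QU,T)=33, d(QU,V)=59/2
2. join J+T (d=4, Q=-230) ⇒ JT; edges |J|=-2/5, |T|=22/5
  updated: d(G,JT)=22, d(JT,L)=24, d(JT,O)=51/2, d(JT,QU)=17, d(JT,V)=45/2
3. join L+V (d=9, Q=-337/2) ⇒ LV; edges |L|=45/16, |V|=99/16
  updated: d(G,LV)=16, d(JT,LV)=75/4, d(LV,O)=39/2, d(LV,QU)=21
4. join JT+QU (d=17, Q=-463/4) ⇒ JQTU; edges |JT|=203/24, |QU|=205/24
  updated: d(G,JQTU)=15, d(JQTU,LV)=91/8, d(JQTU,O)=29/2
5. join G+O (d=15, Q=-65) ⇒ GO; edges |G|=27/4, |O|=33/4
  updated: d(GO,JQTU)=29/4, d(GO,LV)=41/4
6. join GO+JQTU (d=29/4, Q=-231/8) ⇒ GJOQTU; edges |GO|=49/16, |JQTU|=67/16
  updated: d(GJOQTU,LV)=115/16
7. join GJOQTU+LV (d=115/16) ⇒ GJLOQTUV; edges |GJOQTU|=115/32, |LV|=115/32
final tree: (((G:27/4,O:33/4):49/16,((J:-2/5,T:22/5):203/24,(Q:23/12,U:13/12):205/24):67/16):115/32,(L:45/16,V:99/16):115/32)
total length: 999/16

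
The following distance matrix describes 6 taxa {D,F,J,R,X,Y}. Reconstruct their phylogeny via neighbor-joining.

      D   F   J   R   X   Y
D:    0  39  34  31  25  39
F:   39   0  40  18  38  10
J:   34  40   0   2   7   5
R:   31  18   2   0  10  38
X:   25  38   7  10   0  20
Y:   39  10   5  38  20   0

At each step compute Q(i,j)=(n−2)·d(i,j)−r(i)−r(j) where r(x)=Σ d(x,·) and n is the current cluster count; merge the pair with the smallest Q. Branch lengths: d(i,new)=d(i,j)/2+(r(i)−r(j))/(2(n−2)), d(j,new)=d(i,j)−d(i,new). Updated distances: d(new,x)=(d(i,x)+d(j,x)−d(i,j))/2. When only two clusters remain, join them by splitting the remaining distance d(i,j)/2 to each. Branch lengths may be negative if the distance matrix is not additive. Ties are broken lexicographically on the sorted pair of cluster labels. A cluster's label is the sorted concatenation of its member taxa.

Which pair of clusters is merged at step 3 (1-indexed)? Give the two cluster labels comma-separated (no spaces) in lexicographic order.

1. join F+Y (d=10, Q=-217) ⇒ FY; edges |F|=73/8, |Y|=7/8
  updated: d(D,FY)=34, d(FY,J)=35/2, d(FY,R)=23, d(FY,X)=24
2. join D+FY (d=34, Q=-241/2) ⇒ DFY; edges |D|=85/4, |FY|=51/4
  updated: d(DFY,J)=35/4, d(DFY,R)=10, d(DFY,X)=15/2
3. join DFY+X (d=15/2, Q=-143/4) ⇒ DFXY; edges |DFY|=67/16, |X|=53/16
  updated: d(DFXY,J)=33/8, d(DFXY,R)=25/4
4. join DFXY+J (d=33/8, Q=-99/8) ⇒ DFJXY; edges |DFXY|=67/16, |J|=-1/16
  updated: d(DFJXY,R)=33/16
5. join DFJXY+R (d=33/16) ⇒ DFJRXY; edges |DFJXY|=33/32, |R|=33/32
final tree: ((((D:85/4,(F:73/8,Y:7/8):51/4):67/16,X:53/16):67/16,J:-1/16):33/32,R:33/32)
total length: 923/16

DFY,X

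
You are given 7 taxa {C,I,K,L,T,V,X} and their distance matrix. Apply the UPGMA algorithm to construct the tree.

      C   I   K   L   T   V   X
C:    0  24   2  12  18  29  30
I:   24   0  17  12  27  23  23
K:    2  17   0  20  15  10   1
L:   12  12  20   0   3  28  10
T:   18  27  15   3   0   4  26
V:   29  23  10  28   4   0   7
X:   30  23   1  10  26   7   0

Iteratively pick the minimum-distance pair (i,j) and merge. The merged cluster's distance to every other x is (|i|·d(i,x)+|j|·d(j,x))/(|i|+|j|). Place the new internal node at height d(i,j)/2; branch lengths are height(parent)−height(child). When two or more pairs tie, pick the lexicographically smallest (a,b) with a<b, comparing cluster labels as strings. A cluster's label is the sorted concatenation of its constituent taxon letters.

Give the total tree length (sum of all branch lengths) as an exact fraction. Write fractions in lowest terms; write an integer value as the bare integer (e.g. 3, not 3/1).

1. join K+X (d=1) ⇒ KX; edges |K|=1/2, |X|=1/2
  updated: d(C,KX)=16, d(I,KX)=20, d(KX,L)=15, d(KX,T)=41/2, d(KX,V)=17/2
2. join L+T (d=3) ⇒ LT; edges |L|=3/2, |T|=3/2
  updated: d(C,LT)=15, d(I,LT)=39/2, d(KX,LT)=71/4, d(LT,V)=16
3. join KX+V (d=17/2) ⇒ KVX; edges |KX|=15/4, |V|=17/4
  updated: d(C,KVX)=61/3, d(I,KVX)=21, d(KVX,LT)=103/6
4. join C+LT (d=15) ⇒ CLT; edges |C|=15/2, |LT|=6
  updated: d(CLT,I)=21, d(CLT,KVX)=164/9
5. join CLT+KVX (d=164/9) ⇒ CKLTVX; edges |CLT|=29/18, |KVX|=175/36
  updated: d(CKLTVX,I)=21
6. join CKLTVX+I (d=21) ⇒ CIKLTVX; edges |CKLTVX|=25/18, |I|=21/2
final tree: (((C:15/2,(L:3/2,T:3/2):6):29/18,((K:1/2,X:1/2):15/4,V:17/4):175/36):25/18,I:21/2)
total length: 1579/36

1579/36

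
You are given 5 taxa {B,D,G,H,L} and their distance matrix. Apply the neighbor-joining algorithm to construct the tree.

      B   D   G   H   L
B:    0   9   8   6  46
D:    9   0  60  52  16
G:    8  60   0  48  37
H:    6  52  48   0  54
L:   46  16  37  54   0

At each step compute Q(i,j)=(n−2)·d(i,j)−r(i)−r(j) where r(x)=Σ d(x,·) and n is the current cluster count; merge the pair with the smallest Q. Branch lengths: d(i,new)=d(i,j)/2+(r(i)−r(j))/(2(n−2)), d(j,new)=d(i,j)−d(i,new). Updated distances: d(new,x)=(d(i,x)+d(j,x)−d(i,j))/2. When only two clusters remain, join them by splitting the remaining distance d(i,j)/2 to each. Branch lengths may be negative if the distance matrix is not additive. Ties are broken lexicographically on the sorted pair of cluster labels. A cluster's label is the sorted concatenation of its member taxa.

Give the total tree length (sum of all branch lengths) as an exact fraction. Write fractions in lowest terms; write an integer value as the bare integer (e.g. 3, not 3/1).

555/8

1. join D+L (d=16, Q=-242) ⇒ DL; edges |D|=16/3, |L|=32/3
  updated: d(B,DL)=39/2, d(DL,G)=81/2, d(DL,H)=45
2. join B+H (d=6, Q=-241/2) ⇒ BH; edges |B|=-107/8, |H|=155/8
  updated: d(BH,DL)=117/4, d(BH,G)=25
3. join BH+DL (d=117/4, Q=-379/4) ⇒ BDHL; edges |BH|=55/8, |DL|=179/8
  updated: d(BDHL,G)=145/8
4. join BDHL+G (d=145/8) ⇒ BDGHL; edges |BDHL|=145/16, |G|=145/16
final tree: (((B:-107/8,H:155/8):55/8,(D:16/3,L:32/3):179/8):145/16,G:145/16)
total length: 555/8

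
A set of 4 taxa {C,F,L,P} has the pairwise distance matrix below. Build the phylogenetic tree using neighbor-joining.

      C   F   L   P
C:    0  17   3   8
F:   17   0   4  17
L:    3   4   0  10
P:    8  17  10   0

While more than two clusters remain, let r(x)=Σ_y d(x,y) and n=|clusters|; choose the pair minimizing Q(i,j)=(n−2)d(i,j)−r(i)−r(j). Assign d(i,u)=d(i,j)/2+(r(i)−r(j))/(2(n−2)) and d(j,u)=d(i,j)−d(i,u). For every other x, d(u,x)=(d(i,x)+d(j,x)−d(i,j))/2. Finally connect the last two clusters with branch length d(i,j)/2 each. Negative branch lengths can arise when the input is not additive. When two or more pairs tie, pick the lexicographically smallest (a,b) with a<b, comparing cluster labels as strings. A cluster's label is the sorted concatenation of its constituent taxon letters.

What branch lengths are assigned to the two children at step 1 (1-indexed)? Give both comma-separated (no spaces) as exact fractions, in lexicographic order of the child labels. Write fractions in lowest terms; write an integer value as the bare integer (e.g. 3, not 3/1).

1. join C+P (d=8, Q=-47) ⇒ CP; edges |C|=9/4, |P|=23/4
  updated: d(CP,F)=13, d(CP,L)=5/2
2. join CP+F (d=13, Q=-39/2) ⇒ CFP; edges |CP|=23/4, |F|=29/4
  updated: d(CFP,L)=-13/4
3. join CFP+L (d=-13/4) ⇒ CFLP; edges |CFP|=-13/8, |L|=-13/8
final tree: (((C:9/4,P:23/4):23/4,F:29/4):-13/8,L:-13/8)
total length: 71/4

9/4,23/4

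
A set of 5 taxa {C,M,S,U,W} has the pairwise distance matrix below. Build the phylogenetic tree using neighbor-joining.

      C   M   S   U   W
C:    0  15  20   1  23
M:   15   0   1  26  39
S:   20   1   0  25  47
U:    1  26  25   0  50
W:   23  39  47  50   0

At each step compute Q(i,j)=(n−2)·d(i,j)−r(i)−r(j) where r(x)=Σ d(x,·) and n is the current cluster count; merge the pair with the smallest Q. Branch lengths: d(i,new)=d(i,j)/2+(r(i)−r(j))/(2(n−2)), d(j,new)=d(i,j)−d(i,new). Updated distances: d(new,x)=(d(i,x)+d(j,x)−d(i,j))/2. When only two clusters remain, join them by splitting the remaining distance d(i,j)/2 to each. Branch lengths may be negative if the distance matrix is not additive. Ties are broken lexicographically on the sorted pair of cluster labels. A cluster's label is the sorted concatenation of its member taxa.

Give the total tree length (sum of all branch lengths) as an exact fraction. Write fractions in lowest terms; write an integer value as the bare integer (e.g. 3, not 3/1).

103/2

iteration 1: select M,S (d=1, Q=-171); attach at lengths (-3/2, 5/2); label the merged cluster MS
  updated: d(C,MS)=17, d(MS,U)=25, d(MS,W)=85/2
iteration 2: select C,U (d=1, Q=-115); attach at lengths (-33/4, 37/4); label the merged cluster CU
  updated: d(CU,MS)=41/2, d(CU,W)=36
iteration 3: select CU,MS (d=41/2, Q=-99); attach at lengths (7, 27/2); label the merged cluster CMSU
  updated: d(CMSU,W)=29
iteration 4: select CMSU,W (d=29); attach at lengths (29/2, 29/2); label the merged cluster CMSUW
final tree: (((C:-33/4,U:37/4):7,(M:-3/2,S:5/2):27/2):29/2,W:29/2)
total length: 103/2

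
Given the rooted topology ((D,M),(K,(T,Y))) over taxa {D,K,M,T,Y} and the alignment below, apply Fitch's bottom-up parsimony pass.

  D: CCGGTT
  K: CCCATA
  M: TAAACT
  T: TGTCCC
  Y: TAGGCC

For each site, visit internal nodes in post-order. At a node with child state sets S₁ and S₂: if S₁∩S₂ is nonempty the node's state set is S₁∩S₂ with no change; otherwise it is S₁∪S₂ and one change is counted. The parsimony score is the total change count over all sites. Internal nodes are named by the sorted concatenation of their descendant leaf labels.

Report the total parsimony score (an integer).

15

site 0, node DM: D={C} ∪ M={T} → {C,T} (+1)
site 0, node TY: T={T} ∩ Y={T} → {T} (+0)
site 0, node KTY: K={C} ∪ TY={T} → {C,T} (+1)
site 0, node DKMTY: DM={C,T} ∩ KTY={C,T} → {C,T} (+0)
site 1, node DM: D={C} ∪ M={A} → {A,C} (+1)
site 1, node TY: T={G} ∪ Y={A} → {A,G} (+1)
site 1, node KTY: K={C} ∪ TY={A,G} → {A,C,G} (+1)
site 1, node DKMTY: DM={A,C} ∩ KTY={A,C,G} → {A,C} (+0)
site 2, node DM: D={G} ∪ M={A} → {A,G} (+1)
site 2, node TY: T={T} ∪ Y={G} → {G,T} (+1)
site 2, node KTY: K={C} ∪ TY={G,T} → {C,G,T} (+1)
site 2, node DKMTY: DM={A,G} ∩ KTY={C,G,T} → {G} (+0)
site 3, node DM: D={G} ∪ M={A} → {A,G} (+1)
site 3, node TY: T={C} ∪ Y={G} → {C,G} (+1)
site 3, node KTY: K={A} ∪ TY={C,G} → {A,C,G} (+1)
site 3, node DKMTY: DM={A,G} ∩ KTY={A,C,G} → {A,G} (+0)
site 4, node DM: D={T} ∪ M={C} → {C,T} (+1)
site 4, node TY: T={C} ∩ Y={C} → {C} (+0)
site 4, node KTY: K={T} ∪ TY={C} → {C,T} (+1)
site 4, node DKMTY: DM={C,T} ∩ KTY={C,T} → {C,T} (+0)
site 5, node DM: D={T} ∩ M={T} → {T} (+0)
site 5, node TY: T={C} ∩ Y={C} → {C} (+0)
site 5, node KTY: K={A} ∪ TY={C} → {A,C} (+1)
site 5, node DKMTY: DM={T} ∪ KTY={A,C} → {A,C,T} (+1)
per-site changes: [2, 3, 3, 3, 2, 2]; total = 15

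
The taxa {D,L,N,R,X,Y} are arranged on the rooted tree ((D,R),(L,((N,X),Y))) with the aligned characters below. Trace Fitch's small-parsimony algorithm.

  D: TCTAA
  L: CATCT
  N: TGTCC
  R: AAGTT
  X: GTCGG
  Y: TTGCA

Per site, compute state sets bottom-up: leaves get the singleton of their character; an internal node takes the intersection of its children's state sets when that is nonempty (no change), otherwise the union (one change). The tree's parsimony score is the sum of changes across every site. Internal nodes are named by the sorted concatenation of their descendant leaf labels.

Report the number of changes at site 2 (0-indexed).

3

DR@0: {T} ∪ {A} = {A,T} (union, +1)
NX@0: {T} ∪ {G} = {G,T} (union, +1)
NXY@0: {G,T} ∩ {T} = {T} (intersection, +0)
LNXY@0: {C} ∪ {T} = {C,T} (union, +1)
DLNRXY@0: {A,T} ∩ {C,T} = {T} (intersection, +0)
DR@1: {C} ∪ {A} = {A,C} (union, +1)
NX@1: {G} ∪ {T} = {G,T} (union, +1)
NXY@1: {G,T} ∩ {T} = {T} (intersection, +0)
LNXY@1: {A} ∪ {T} = {A,T} (union, +1)
DLNRXY@1: {A,C} ∩ {A,T} = {A} (intersection, +0)
DR@2: {T} ∪ {G} = {G,T} (union, +1)
NX@2: {T} ∪ {C} = {C,T} (union, +1)
NXY@2: {C,T} ∪ {G} = {C,G,T} (union, +1)
LNXY@2: {T} ∩ {C,G,T} = {T} (intersection, +0)
DLNRXY@2: {G,T} ∩ {T} = {T} (intersection, +0)
DR@3: {A} ∪ {T} = {A,T} (union, +1)
NX@3: {C} ∪ {G} = {C,G} (union, +1)
NXY@3: {C,G} ∩ {C} = {C} (intersection, +0)
LNXY@3: {C} ∩ {C} = {C} (intersection, +0)
DLNRXY@3: {A,T} ∪ {C} = {A,C,T} (union, +1)
DR@4: {A} ∪ {T} = {A,T} (union, +1)
NX@4: {C} ∪ {G} = {C,G} (union, +1)
NXY@4: {C,G} ∪ {A} = {A,C,G} (union, +1)
LNXY@4: {T} ∪ {A,C,G} = {A,C,G,T} (union, +1)
DLNRXY@4: {A,T} ∩ {A,C,G,T} = {A,T} (intersection, +0)
per-site changes: [3, 3, 3, 3, 4]; total = 16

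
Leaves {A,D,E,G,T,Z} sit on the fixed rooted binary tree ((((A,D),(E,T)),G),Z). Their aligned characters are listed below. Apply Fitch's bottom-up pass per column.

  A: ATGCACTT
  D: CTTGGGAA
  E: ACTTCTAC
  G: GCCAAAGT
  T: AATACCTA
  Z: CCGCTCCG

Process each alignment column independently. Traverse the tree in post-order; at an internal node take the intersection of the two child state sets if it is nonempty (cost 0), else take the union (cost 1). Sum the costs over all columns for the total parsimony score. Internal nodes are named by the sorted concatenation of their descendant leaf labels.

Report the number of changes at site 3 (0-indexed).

4

AD@0: {A} ∪ {C} = {A,C} (union, +1)
ET@0: {A} ∩ {A} = {A} (intersection, +0)
ADET@0: {A,C} ∩ {A} = {A} (intersection, +0)
ADEGT@0: {A} ∪ {G} = {A,G} (union, +1)
ADEGTZ@0: {A,G} ∪ {C} = {A,C,G} (union, +1)
AD@1: {T} ∩ {T} = {T} (intersection, +0)
ET@1: {C} ∪ {A} = {A,C} (union, +1)
ADET@1: {T} ∪ {A,C} = {A,C,T} (union, +1)
ADEGT@1: {A,C,T} ∩ {C} = {C} (intersection, +0)
ADEGTZ@1: {C} ∩ {C} = {C} (intersection, +0)
AD@2: {G} ∪ {T} = {G,T} (union, +1)
ET@2: {T} ∩ {T} = {T} (intersection, +0)
ADET@2: {G,T} ∩ {T} = {T} (intersection, +0)
ADEGT@2: {T} ∪ {C} = {C,T} (union, +1)
ADEGTZ@2: {C,T} ∪ {G} = {C,G,T} (union, +1)
AD@3: {C} ∪ {G} = {C,G} (union, +1)
ET@3: {T} ∪ {A} = {A,T} (union, +1)
ADET@3: {C,G} ∪ {A,T} = {A,C,G,T} (union, +1)
ADEGT@3: {A,C,G,T} ∩ {A} = {A} (intersection, +0)
ADEGTZ@3: {A} ∪ {C} = {A,C} (union, +1)
AD@4: {A} ∪ {G} = {A,G} (union, +1)
ET@4: {C} ∩ {C} = {C} (intersection, +0)
ADET@4: {A,G} ∪ {C} = {A,C,G} (union, +1)
ADEGT@4: {A,C,G} ∩ {A} = {A} (intersection, +0)
ADEGTZ@4: {A} ∪ {T} = {A,T} (union, +1)
AD@5: {C} ∪ {G} = {C,G} (union, +1)
ET@5: {T} ∪ {C} = {C,T} (union, +1)
ADET@5: {C,G} ∩ {C,T} = {C} (intersection, +0)
ADEGT@5: {C} ∪ {A} = {A,C} (union, +1)
ADEGTZ@5: {A,C} ∩ {C} = {C} (intersection, +0)
AD@6: {T} ∪ {A} = {A,T} (union, +1)
ET@6: {A} ∪ {T} = {A,T} (union, +1)
ADET@6: {A,T} ∩ {A,T} = {A,T} (intersection, +0)
ADEGT@6: {A,T} ∪ {G} = {A,G,T} (union, +1)
ADEGTZ@6: {A,G,T} ∪ {C} = {A,C,G,T} (union, +1)
AD@7: {T} ∪ {A} = {A,T} (union, +1)
ET@7: {C} ∪ {A} = {A,C} (union, +1)
ADET@7: {A,T} ∩ {A,C} = {A} (intersection, +0)
ADEGT@7: {A} ∪ {T} = {A,T} (union, +1)
ADEGTZ@7: {A,T} ∪ {G} = {A,G,T} (union, +1)
per-site changes: [3, 2, 3, 4, 3, 3, 4, 4]; total = 26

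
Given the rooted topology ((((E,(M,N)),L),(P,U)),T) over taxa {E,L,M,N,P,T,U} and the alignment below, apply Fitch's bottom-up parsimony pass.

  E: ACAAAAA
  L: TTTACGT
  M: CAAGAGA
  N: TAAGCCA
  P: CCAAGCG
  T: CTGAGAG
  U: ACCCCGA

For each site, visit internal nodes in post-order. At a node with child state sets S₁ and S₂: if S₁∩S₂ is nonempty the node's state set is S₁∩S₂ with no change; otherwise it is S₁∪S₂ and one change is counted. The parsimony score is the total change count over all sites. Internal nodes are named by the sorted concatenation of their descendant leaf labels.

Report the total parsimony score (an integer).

23

[col 0] MN: children M:{C}, N:{T} ∪→ {C,T}; cost 1
[col 0] EMN: children E:{A}, MN:{C,T} ∪→ {A,C,T}; cost 1
[col 0] ELMN: children EMN:{A,C,T}, L:{T} ∩→ {T}; cost 0
[col 0] PU: children P:{C}, U:{A} ∪→ {A,C}; cost 1
[col 0] ELMNPU: children ELMN:{T}, PU:{A,C} ∪→ {A,C,T}; cost 1
[col 0] ELMNPTU: children ELMNPU:{A,C,T}, T:{C} ∩→ {C}; cost 0
[col 1] MN: children M:{A}, N:{A} ∩→ {A}; cost 0
[col 1] EMN: children E:{C}, MN:{A} ∪→ {A,C}; cost 1
[col 1] ELMN: children EMN:{A,C}, L:{T} ∪→ {A,C,T}; cost 1
[col 1] PU: children P:{C}, U:{C} ∩→ {C}; cost 0
[col 1] ELMNPU: children ELMN:{A,C,T}, PU:{C} ∩→ {C}; cost 0
[col 1] ELMNPTU: children ELMNPU:{C}, T:{T} ∪→ {C,T}; cost 1
[col 2] MN: children M:{A}, N:{A} ∩→ {A}; cost 0
[col 2] EMN: children E:{A}, MN:{A} ∩→ {A}; cost 0
[col 2] ELMN: children EMN:{A}, L:{T} ∪→ {A,T}; cost 1
[col 2] PU: children P:{A}, U:{C} ∪→ {A,C}; cost 1
[col 2] ELMNPU: children ELMN:{A,T}, PU:{A,C} ∩→ {A}; cost 0
[col 2] ELMNPTU: children ELMNPU:{A}, T:{G} ∪→ {A,G}; cost 1
[col 3] MN: children M:{G}, N:{G} ∩→ {G}; cost 0
[col 3] EMN: children E:{A}, MN:{G} ∪→ {A,G}; cost 1
[col 3] ELMN: children EMN:{A,G}, L:{A} ∩→ {A}; cost 0
[col 3] PU: children P:{A}, U:{C} ∪→ {A,C}; cost 1
[col 3] ELMNPU: children ELMN:{A}, PU:{A,C} ∩→ {A}; cost 0
[col 3] ELMNPTU: children ELMNPU:{A}, T:{A} ∩→ {A}; cost 0
[col 4] MN: children M:{A}, N:{C} ∪→ {A,C}; cost 1
[col 4] EMN: children E:{A}, MN:{A,C} ∩→ {A}; cost 0
[col 4] ELMN: children EMN:{A}, L:{C} ∪→ {A,C}; cost 1
[col 4] PU: children P:{G}, U:{C} ∪→ {C,G}; cost 1
[col 4] ELMNPU: children ELMN:{A,C}, PU:{C,G} ∩→ {C}; cost 0
[col 4] ELMNPTU: children ELMNPU:{C}, T:{G} ∪→ {C,G}; cost 1
[col 5] MN: children M:{G}, N:{C} ∪→ {C,G}; cost 1
[col 5] EMN: children E:{A}, MN:{C,G} ∪→ {A,C,G}; cost 1
[col 5] ELMN: children EMN:{A,C,G}, L:{G} ∩→ {G}; cost 0
[col 5] PU: children P:{C}, U:{G} ∪→ {C,G}; cost 1
[col 5] ELMNPU: children ELMN:{G}, PU:{C,G} ∩→ {G}; cost 0
[col 5] ELMNPTU: children ELMNPU:{G}, T:{A} ∪→ {A,G}; cost 1
[col 6] MN: children M:{A}, N:{A} ∩→ {A}; cost 0
[col 6] EMN: children E:{A}, MN:{A} ∩→ {A}; cost 0
[col 6] ELMN: children EMN:{A}, L:{T} ∪→ {A,T}; cost 1
[col 6] PU: children P:{G}, U:{A} ∪→ {A,G}; cost 1
[col 6] ELMNPU: children ELMN:{A,T}, PU:{A,G} ∩→ {A}; cost 0
[col 6] ELMNPTU: children ELMNPU:{A}, T:{G} ∪→ {A,G}; cost 1
per-site changes: [4, 3, 3, 2, 4, 4, 3]; total = 23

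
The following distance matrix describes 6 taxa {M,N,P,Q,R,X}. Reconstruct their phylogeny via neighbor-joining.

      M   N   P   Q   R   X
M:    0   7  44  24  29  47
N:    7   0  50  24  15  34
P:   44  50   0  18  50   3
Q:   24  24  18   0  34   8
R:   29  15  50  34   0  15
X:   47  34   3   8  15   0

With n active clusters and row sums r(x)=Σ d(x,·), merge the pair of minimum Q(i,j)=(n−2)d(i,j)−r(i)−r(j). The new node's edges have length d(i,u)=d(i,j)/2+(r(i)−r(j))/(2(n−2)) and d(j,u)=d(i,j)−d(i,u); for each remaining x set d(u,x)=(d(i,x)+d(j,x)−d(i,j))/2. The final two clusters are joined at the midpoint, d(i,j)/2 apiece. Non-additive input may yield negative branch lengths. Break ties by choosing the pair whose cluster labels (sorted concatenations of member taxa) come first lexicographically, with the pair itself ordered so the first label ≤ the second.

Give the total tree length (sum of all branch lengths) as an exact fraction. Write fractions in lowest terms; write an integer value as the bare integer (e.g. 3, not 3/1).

897/16

1. join P+X (d=3, Q=-260) ⇒ PX; edges |P|=35/4, |X|=-23/4
  updated: d(M,PX)=44, d(N,PX)=81/2, d(PX,Q)=23/2, d(PX,R)=31
2. join PX+Q (d=23/2, Q=-186) ⇒ PQX; edges |PX|=34/3, |Q|=1/6
  updated: d(M,PQX)=113/4, d(N,PQX)=53/2, d(PQX,R)=107/4
3. join M+N (d=7, Q=-395/4) ⇒ MN; edges |M|=119/16, |N|=-7/16
  updated: d(MN,PQX)=191/8, d(MN,R)=37/2
4. join MN+PQX (d=191/8, Q=-553/8) ⇒ MNPQX; edges |MN|=125/16, |PQX|=257/16
  updated: d(MNPQX,R)=171/16
5. join MNPQX+R (d=171/16) ⇒ MNPQRX; edges |MNPQX|=171/32, |R|=171/32
final tree: (((M:119/16,N:-7/16):125/16,((P:35/4,X:-23/4):34/3,Q:1/6):257/16):171/32,R:171/32)
total length: 897/16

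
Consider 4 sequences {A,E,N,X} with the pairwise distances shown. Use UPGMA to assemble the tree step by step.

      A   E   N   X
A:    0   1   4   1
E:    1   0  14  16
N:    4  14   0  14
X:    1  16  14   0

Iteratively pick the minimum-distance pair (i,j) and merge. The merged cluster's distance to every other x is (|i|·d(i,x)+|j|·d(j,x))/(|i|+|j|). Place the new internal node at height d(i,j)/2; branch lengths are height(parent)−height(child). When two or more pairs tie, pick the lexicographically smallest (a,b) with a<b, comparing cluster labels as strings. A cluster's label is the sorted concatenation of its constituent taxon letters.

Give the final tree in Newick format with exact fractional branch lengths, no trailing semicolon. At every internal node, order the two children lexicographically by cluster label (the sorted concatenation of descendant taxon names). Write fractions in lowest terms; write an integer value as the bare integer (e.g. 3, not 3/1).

(((A:1/2,E:1/2):15/4,X:17/4):13/12,N:16/3)

step 1: merge (A,E) at d=1; branch lengths A→1/2, E→1/2; new cluster AE
  updated: d(AE,N)=9, d(AE,X)=17/2
step 2: merge (AE,X) at d=17/2; branch lengths AE→15/4, X→17/4; new cluster AEX
  updated: d(AEX,N)=32/3
step 3: merge (AEX,N) at d=32/3; branch lengths AEX→13/12, N→16/3; new cluster AENX
final tree: (((A:1/2,E:1/2):15/4,X:17/4):13/12,N:16/3)
total length: 185/12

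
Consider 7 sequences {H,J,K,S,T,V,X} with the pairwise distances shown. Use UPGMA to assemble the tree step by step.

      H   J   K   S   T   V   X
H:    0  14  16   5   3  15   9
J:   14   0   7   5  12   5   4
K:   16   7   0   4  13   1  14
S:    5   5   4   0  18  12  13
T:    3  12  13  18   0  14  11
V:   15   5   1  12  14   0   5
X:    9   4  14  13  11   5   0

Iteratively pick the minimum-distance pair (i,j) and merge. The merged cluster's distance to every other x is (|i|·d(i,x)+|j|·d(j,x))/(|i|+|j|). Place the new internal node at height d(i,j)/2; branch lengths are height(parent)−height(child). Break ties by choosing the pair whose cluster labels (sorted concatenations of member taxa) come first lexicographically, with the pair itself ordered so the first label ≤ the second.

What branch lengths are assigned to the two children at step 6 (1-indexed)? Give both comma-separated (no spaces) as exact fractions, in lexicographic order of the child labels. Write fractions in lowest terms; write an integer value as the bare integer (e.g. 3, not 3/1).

1. join K+V (d=1) ⇒ KV; edges |K|=1/2, |V|=1/2
  updated: d(H,KV)=31/2, d(J,KV)=6, d(KV,S)=8, d(KV,T)=27/2, d(KV,X)=19/2
2. join H+T (d=3) ⇒ HT; edges |H|=3/2, |T|=3/2
  updated: d(HT,J)=13, d(HT,KV)=29/2, d(HT,S)=23/2, d(HT,X)=10
3. join J+X (d=4) ⇒ JX; edges |J|=2, |X|=2
  updated: d(HT,JX)=23/2, d(JX,KV)=31/4, d(JX,S)=9
4. join JX+KV (d=31/4) ⇒ JKVX; edges |JX|=15/8, |KV|=27/8
  updated: d(HT,JKVX)=13, d(JKVX,S)=17/2
5. join JKVX+S (d=17/2) ⇒ JKSVX; edges |JKVX|=3/8, |S|=17/4
  updated: d(HT,JKSVX)=127/10
6. join HT+JKSVX (d=127/10) ⇒ HJKSTVX; edges |HT|=97/20, |JKSVX|=21/10
final tree: ((H:3/2,T:3/2):97/20,(((J:2,X:2):15/8,(K:1/2,V:1/2):27/8):3/8,S:17/4):21/10)
total length: 993/40

97/20,21/10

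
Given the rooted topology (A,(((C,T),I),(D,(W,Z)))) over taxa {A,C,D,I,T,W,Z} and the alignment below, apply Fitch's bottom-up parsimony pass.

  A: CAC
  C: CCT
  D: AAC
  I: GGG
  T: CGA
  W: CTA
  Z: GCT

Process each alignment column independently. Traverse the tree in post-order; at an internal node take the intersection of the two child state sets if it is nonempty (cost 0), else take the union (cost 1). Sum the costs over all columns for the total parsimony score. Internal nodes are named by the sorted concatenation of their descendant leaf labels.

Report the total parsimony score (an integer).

CT@0: {C} ∩ {C} = {C} (intersection, +0)
CIT@0: {C} ∪ {G} = {C,G} (union, +1)
WZ@0: {C} ∪ {G} = {C,G} (union, +1)
DWZ@0: {A} ∪ {C,G} = {A,C,G} (union, +1)
CDITWZ@0: {C,G} ∩ {A,C,G} = {C,G} (intersection, +0)
ACDITWZ@0: {C} ∩ {C,G} = {C} (intersection, +0)
CT@1: {C} ∪ {G} = {C,G} (union, +1)
CIT@1: {C,G} ∩ {G} = {G} (intersection, +0)
WZ@1: {T} ∪ {C} = {C,T} (union, +1)
DWZ@1: {A} ∪ {C,T} = {A,C,T} (union, +1)
CDITWZ@1: {G} ∪ {A,C,T} = {A,C,G,T} (union, +1)
ACDITWZ@1: {A} ∩ {A,C,G,T} = {A} (intersection, +0)
CT@2: {T} ∪ {A} = {A,T} (union, +1)
CIT@2: {A,T} ∪ {G} = {A,G,T} (union, +1)
WZ@2: {A} ∪ {T} = {A,T} (union, +1)
DWZ@2: {C} ∪ {A,T} = {A,C,T} (union, +1)
CDITWZ@2: {A,G,T} ∩ {A,C,T} = {A,T} (intersection, +0)
ACDITWZ@2: {C} ∪ {A,T} = {A,C,T} (union, +1)
per-site changes: [3, 4, 5]; total = 12

12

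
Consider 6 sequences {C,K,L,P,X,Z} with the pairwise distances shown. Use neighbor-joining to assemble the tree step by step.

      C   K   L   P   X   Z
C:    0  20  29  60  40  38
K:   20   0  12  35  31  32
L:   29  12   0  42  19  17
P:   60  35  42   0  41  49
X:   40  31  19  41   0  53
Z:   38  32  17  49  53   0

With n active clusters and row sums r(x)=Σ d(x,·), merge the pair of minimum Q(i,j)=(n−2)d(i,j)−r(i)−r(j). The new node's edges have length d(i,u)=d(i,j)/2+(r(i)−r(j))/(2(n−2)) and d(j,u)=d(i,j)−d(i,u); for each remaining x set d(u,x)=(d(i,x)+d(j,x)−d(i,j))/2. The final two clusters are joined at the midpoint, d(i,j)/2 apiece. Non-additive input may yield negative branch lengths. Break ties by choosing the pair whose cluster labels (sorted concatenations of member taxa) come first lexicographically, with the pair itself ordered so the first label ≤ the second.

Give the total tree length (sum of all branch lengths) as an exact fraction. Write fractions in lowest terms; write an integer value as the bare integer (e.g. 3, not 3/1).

step 1: merge (P,X) at d=41, Q=-247; branch lengths P→207/8, X→121/8; new cluster PX
  updated: d(C,PX)=59/2, d(K,PX)=25/2, d(L,PX)=10, d(PX,Z)=61/2
step 2: merge (L,Z) at d=17, Q=-269/2; branch lengths L→1/4, Z→67/4; new cluster LZ
  updated: d(C,LZ)=25, d(K,LZ)=27/2, d(LZ,PX)=47/4
step 3: merge (C,K) at d=20, Q=-161/2; branch lengths C→137/8, K→23/8; new cluster CK
  updated: d(CK,LZ)=37/4, d(CK,PX)=11
step 4: merge (CK,LZ) at d=37/4, Q=-32; branch lengths CK→17/4, LZ→5; new cluster CKLZ
  updated: d(CKLZ,PX)=27/4
step 5: merge (CKLZ,PX) at d=27/4; branch lengths CKLZ→27/8, PX→27/8; new cluster CKLPXZ
final tree: (((C:137/8,K:23/8):17/4,(L:1/4,Z:67/4):5):27/8,(P:207/8,X:121/8):27/8)
total length: 94

94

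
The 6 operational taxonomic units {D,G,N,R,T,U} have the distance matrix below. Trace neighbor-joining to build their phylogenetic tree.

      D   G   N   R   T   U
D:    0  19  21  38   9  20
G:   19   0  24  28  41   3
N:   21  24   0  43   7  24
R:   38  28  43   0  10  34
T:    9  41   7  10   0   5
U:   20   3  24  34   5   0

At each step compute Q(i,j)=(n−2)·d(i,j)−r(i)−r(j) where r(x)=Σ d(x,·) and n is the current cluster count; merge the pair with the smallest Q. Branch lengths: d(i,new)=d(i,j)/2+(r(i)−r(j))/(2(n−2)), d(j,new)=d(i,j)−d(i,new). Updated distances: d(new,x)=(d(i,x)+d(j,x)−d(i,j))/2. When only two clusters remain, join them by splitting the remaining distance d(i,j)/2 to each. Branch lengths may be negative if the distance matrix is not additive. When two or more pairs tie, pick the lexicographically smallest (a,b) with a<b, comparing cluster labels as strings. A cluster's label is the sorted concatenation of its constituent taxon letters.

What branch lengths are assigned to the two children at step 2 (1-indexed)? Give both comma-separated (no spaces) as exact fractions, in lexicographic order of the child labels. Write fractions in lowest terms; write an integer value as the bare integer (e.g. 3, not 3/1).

103/6,-43/6

iteration 1: select G,U (d=3, Q=-189); attach at lengths (41/8, -17/8); label the merged cluster GU
  updated: d(D,GU)=18, d(GU,N)=45/2, d(GU,R)=59/2, d(GU,T)=43/2
iteration 2: select R,T (d=10, Q=-138); attach at lengths (103/6, -43/6); label the merged cluster RT
  updated: d(D,RT)=37/2, d(GU,RT)=41/2, d(N,RT)=20
iteration 3: select D,GU (d=18, Q=-165/2); attach at lengths (65/8, 79/8); label the merged cluster DGU
  updated: d(DGU,N)=51/4, d(DGU,RT)=21/2
iteration 4: select DGU,N (d=51/4, Q=-173/4); attach at lengths (13/8, 89/8); label the merged cluster DGNU
  updated: d(DGNU,RT)=71/8
iteration 5: select DGNU,RT (d=71/8); attach at lengths (71/16, 71/16); label the merged cluster DGNRTU
final tree: (((D:65/8,(G:41/8,U:-17/8):79/8):13/8,N:89/8):71/16,(R:103/6,T:-43/6):71/16)
total length: 421/8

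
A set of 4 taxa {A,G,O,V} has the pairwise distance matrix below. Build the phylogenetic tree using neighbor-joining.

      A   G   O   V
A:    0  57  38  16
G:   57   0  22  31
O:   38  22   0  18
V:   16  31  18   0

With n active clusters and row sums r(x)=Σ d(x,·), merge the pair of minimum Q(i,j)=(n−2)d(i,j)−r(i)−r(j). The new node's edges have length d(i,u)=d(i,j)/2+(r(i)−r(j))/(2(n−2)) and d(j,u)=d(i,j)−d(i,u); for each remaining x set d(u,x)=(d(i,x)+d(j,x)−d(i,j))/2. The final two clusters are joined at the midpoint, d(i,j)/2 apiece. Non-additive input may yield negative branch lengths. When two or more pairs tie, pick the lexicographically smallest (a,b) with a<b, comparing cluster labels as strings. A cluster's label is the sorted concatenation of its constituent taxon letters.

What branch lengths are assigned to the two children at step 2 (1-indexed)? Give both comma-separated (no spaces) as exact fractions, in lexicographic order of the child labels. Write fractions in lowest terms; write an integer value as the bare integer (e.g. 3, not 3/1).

17,19

step 1: merge (A,V) at d=16, Q=-144; branch lengths A→39/2, V→-7/2; new cluster AV
  updated: d(AV,G)=36, d(AV,O)=20
step 2: merge (AV,G) at d=36, Q=-78; branch lengths AV→17, G→19; new cluster AGV
  updated: d(AGV,O)=3
step 3: merge (AGV,O) at d=3; branch lengths AGV→3/2, O→3/2; new cluster AGOV
final tree: (((A:39/2,V:-7/2):17,G:19):3/2,O:3/2)
total length: 55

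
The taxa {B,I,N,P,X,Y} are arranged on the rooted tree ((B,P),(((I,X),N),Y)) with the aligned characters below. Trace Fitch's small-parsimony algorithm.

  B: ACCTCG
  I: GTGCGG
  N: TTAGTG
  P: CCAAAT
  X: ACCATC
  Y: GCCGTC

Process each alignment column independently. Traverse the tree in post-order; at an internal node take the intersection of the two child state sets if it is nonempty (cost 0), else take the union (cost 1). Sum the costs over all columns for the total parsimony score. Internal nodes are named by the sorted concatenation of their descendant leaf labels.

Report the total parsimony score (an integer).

[col 0] BP: children B:{A}, P:{C} ∪→ {A,C}; cost 1
[col 0] IX: children I:{G}, X:{A} ∪→ {A,G}; cost 1
[col 0] INX: children IX:{A,G}, N:{T} ∪→ {A,G,T}; cost 1
[col 0] INXY: children INX:{A,G,T}, Y:{G} ∩→ {G}; cost 0
[col 0] BINPXY: children BP:{A,C}, INXY:{G} ∪→ {A,C,G}; cost 1
[col 1] BP: children B:{C}, P:{C} ∩→ {C}; cost 0
[col 1] IX: children I:{T}, X:{C} ∪→ {C,T}; cost 1
[col 1] INX: children IX:{C,T}, N:{T} ∩→ {T}; cost 0
[col 1] INXY: children INX:{T}, Y:{C} ∪→ {C,T}; cost 1
[col 1] BINPXY: children BP:{C}, INXY:{C,T} ∩→ {C}; cost 0
[col 2] BP: children B:{C}, P:{A} ∪→ {A,C}; cost 1
[col 2] IX: children I:{G}, X:{C} ∪→ {C,G}; cost 1
[col 2] INX: children IX:{C,G}, N:{A} ∪→ {A,C,G}; cost 1
[col 2] INXY: children INX:{A,C,G}, Y:{C} ∩→ {C}; cost 0
[col 2] BINPXY: children BP:{A,C}, INXY:{C} ∩→ {C}; cost 0
[col 3] BP: children B:{T}, P:{A} ∪→ {A,T}; cost 1
[col 3] IX: children I:{C}, X:{A} ∪→ {A,C}; cost 1
[col 3] INX: children IX:{A,C}, N:{G} ∪→ {A,C,G}; cost 1
[col 3] INXY: children INX:{A,C,G}, Y:{G} ∩→ {G}; cost 0
[col 3] BINPXY: children BP:{A,T}, INXY:{G} ∪→ {A,G,T}; cost 1
[col 4] BP: children B:{C}, P:{A} ∪→ {A,C}; cost 1
[col 4] IX: children I:{G}, X:{T} ∪→ {G,T}; cost 1
[col 4] INX: children IX:{G,T}, N:{T} ∩→ {T}; cost 0
[col 4] INXY: children INX:{T}, Y:{T} ∩→ {T}; cost 0
[col 4] BINPXY: children BP:{A,C}, INXY:{T} ∪→ {A,C,T}; cost 1
[col 5] BP: children B:{G}, P:{T} ∪→ {G,T}; cost 1
[col 5] IX: children I:{G}, X:{C} ∪→ {C,G}; cost 1
[col 5] INX: children IX:{C,G}, N:{G} ∩→ {G}; cost 0
[col 5] INXY: children INX:{G}, Y:{C} ∪→ {C,G}; cost 1
[col 5] BINPXY: children BP:{G,T}, INXY:{C,G} ∩→ {G}; cost 0
per-site changes: [4, 2, 3, 4, 3, 3]; total = 19

19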